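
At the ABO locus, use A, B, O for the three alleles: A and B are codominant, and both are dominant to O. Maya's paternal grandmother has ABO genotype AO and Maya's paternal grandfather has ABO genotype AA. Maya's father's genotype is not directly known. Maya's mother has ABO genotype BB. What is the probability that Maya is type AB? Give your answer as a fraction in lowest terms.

3/4

Maya's father's ABO genotype from AO × AA: 1/2 AA, 1/2 AO.
Crossing each possibility with the mother BB and summing P(type AB): 1/2·1 + 1/2·1/2 = 3/4.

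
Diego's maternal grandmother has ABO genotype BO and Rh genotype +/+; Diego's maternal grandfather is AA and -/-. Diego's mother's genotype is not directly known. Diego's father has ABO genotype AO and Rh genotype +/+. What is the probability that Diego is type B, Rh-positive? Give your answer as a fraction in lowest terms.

Diego's mother's ABO genotype from BO × AA: 1/2 AB, 1/2 AO.
Crossing each possibility with the father AO and summing P(type B): 1/2·1/4 + 1/2·0 = 1/8.
Similarly for Rh via the mother's Rh distribution: P(Rh+) = 1.
Independent loci: 1/8 × 1 = 1/8.

1/8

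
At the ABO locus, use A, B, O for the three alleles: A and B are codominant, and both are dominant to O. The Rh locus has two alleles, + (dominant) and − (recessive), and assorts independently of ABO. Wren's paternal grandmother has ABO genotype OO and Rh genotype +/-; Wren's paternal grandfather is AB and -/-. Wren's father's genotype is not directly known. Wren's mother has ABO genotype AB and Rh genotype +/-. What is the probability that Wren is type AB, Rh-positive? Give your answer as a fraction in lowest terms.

Wren's father's ABO genotype from OO × AB: 1/2 AO, 1/2 BO.
Crossing each possibility with the mother AB and summing P(type AB): 1/2·1/4 + 1/2·1/4 = 1/4.
Similarly for Rh via the father's Rh distribution: P(Rh+) = 5/8.
Independent loci: 1/4 × 5/8 = 5/32.

5/32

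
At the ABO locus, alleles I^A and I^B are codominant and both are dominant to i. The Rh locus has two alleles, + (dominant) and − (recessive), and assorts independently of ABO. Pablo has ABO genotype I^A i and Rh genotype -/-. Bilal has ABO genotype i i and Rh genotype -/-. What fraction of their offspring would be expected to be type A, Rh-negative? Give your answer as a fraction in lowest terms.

ABO cross I^A i × i i → offspring phenotypes: 1/2 O, 1/2 A.
Rh cross -/- × -/- → 1 Rh-.
Independent loci: P(type A, Rh-negative) = 1/2 × 1 = 1/2.

1/2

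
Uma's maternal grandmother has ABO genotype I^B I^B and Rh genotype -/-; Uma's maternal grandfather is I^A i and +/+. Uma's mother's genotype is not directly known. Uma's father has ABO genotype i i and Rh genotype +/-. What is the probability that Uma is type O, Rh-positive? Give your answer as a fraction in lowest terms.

Uma's mother's ABO genotype from I^B I^B × I^A i: 1/2 I^A I^B, 1/2 I^B i.
Crossing each possibility with the father i i and summing P(type O): 1/2·0 + 1/2·1/2 = 1/4.
Similarly for Rh via the mother's Rh distribution: P(Rh+) = 3/4.
Independent loci: 1/4 × 3/4 = 3/16.

3/16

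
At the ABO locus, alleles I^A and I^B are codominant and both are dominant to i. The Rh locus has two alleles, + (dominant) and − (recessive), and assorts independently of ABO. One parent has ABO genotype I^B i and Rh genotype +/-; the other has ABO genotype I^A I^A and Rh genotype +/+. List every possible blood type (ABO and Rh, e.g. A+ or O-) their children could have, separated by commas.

Gametes from I^B i × I^A I^A give offspring ABO genotypes I^A I^B, I^A i, i.e. phenotypes A, AB.
Rh cross +/- × +/+ → phenotypes Rh+.
Combining independently: A+, AB+.

A+, AB+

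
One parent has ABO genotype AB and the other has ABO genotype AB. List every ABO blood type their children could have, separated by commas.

Gametes from AB × AB give offspring ABO genotypes AA, AB, BB, i.e. phenotypes A, B, AB.

A, B, AB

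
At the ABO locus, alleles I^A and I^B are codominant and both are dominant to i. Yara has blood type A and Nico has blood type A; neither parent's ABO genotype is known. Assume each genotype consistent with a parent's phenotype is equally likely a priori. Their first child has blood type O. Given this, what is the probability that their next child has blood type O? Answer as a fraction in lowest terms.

1/4

Possible genotypes: Yara ∈ {I^A I^A, I^A i}; Nico ∈ {I^A I^A, I^A i}.
Weight each parental genotype pair by prior × P(type-O child):
  I^A i × I^A i: posterior weight 1; P(next child type O) = 1/4.
Weighted sum = 1/4.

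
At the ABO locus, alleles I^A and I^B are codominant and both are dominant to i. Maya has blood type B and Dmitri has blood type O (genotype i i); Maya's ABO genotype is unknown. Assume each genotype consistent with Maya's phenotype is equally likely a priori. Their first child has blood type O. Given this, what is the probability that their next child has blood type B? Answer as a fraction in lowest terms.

1/2

Possible genotypes: Maya ∈ {I^B I^B, I^B i}; Dmitri ∈ {i i}.
Weight each parental genotype pair by prior × P(type-O child):
  I^B i × i i: posterior weight 1; P(next child type B) = 1/2.
Weighted sum = 1/2.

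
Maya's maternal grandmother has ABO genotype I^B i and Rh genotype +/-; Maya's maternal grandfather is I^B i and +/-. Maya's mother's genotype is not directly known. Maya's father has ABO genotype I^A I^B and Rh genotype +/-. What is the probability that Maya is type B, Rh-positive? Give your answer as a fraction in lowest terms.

Maya's mother's ABO genotype from I^B i × I^B i: 1/4 I^B I^B, 1/2 I^B i, 1/4 i i.
Crossing each possibility with the father I^A I^B and summing P(type B): 1/4·1/2 + 1/2·1/2 + 1/4·1/2 = 1/2.
Similarly for Rh via the mother's Rh distribution: P(Rh+) = 3/4.
Independent loci: 1/2 × 3/4 = 3/8.

3/8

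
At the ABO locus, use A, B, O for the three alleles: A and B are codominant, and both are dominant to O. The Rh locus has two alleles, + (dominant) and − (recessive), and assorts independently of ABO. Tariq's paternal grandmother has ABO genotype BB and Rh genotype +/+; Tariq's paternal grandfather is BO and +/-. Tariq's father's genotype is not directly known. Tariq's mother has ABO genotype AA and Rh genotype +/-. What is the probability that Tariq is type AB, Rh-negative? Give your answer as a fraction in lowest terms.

3/32

Tariq's father's ABO genotype from BB × BO: 1/2 BB, 1/2 BO.
Crossing each possibility with the mother AA and summing P(type AB): 1/2·1 + 1/2·1/2 = 3/4.
Similarly for Rh via the father's Rh distribution: P(Rh-) = 1/8.
Independent loci: 3/4 × 1/8 = 3/32.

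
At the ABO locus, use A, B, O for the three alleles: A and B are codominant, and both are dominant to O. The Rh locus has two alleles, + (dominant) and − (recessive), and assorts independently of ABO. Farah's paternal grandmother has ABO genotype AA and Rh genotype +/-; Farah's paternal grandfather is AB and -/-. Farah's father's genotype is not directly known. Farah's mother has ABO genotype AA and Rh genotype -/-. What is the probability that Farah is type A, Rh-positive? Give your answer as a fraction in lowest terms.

3/16

Farah's father's ABO genotype from AA × AB: 1/2 AA, 1/2 AB.
Crossing each possibility with the mother AA and summing P(type A): 1/2·1 + 1/2·1/2 = 3/4.
Similarly for Rh via the father's Rh distribution: P(Rh+) = 1/4.
Independent loci: 3/4 × 1/4 = 3/16.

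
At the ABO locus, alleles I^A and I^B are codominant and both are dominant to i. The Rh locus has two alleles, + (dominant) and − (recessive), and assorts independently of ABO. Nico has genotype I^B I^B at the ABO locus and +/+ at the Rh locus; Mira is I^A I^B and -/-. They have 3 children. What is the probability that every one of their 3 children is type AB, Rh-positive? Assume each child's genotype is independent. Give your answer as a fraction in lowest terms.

1/8

ABO cross I^B I^B × I^A I^B → 1/2 B, 1/2 AB.
Rh cross +/+ × -/- → 1 Rh+; so P(type AB, Rh-positive) = 1/2 × 1 = 1/2 per child.
All 3 independent: (1/2)^3 = 1/8.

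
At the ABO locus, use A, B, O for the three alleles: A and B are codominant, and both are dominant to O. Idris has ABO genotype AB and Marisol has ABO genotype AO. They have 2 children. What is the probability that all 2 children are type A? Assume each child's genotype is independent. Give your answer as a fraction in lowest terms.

ABO cross AB × AO → 1/2 A, 1/4 B, 1/4 AB.
So P(type A) = 1/2 per child.
All 2 independent: (1/2)^2 = 1/4.

1/4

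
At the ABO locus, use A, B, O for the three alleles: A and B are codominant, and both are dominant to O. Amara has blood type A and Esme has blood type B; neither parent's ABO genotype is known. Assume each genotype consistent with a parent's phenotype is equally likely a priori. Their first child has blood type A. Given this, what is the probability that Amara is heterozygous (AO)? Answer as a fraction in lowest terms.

1/3

Possible genotypes: Amara ∈ {AA, AO}; Esme ∈ {BB, BO}.
Weight each parental genotype pair by prior × P(type-A child):
  AA × BO: posterior weight 2/3.
  AO × BO: posterior weight 1/3.
Sum the posterior weight over pairs where Amara is AO: 1/3.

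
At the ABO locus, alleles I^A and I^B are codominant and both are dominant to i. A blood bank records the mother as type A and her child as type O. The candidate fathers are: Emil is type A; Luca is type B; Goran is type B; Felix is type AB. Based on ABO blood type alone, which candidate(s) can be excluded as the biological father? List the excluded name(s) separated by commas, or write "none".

Felix

A candidate is excluded only if no genotype consistent with his phenotype could produce a type O child with a type A mother.
Felix (type AB): no genotype consistent with that phenotype can produce a type-O child with a type-A mother.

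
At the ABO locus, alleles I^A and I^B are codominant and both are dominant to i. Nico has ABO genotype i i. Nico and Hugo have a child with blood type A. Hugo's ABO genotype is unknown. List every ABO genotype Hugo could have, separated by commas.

For each candidate genotype of Hugo, check whether crossing it with i i can produce every observed child phenotype.
  I^A I^A → possible child types {A} ✓
  I^A I^B → possible child types {A, B} ✓
  I^A i → possible child types {O, A} ✓
  I^B I^B → possible child types {B} ✗
  I^B i → possible child types {O, B} ✗
  i i → possible child types {O} ✗

I^A I^A, I^A I^B, I^A i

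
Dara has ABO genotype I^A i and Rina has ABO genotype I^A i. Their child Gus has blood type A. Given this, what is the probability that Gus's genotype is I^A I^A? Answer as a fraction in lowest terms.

1/3

Cross I^A i × I^A i → 1/4 I^A I^A, 1/2 I^A i, 1/4 i i.
Type-A genotypes among offspring: I^A I^A (1/4), I^A i (1/2); total 3/4.
P(I^A I^A | type A) = (1/4) / (3/4) = 1/3.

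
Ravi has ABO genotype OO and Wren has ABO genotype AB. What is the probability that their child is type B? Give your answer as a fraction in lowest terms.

ABO cross OO × AB → offspring phenotypes: 1/2 A, 1/2 B.
So P(type B) = 1/2.

1/2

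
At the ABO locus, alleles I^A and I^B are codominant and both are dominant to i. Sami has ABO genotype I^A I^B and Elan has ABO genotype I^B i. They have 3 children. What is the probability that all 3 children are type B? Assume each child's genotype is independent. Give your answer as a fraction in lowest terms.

1/8

ABO cross I^A I^B × I^B i → 1/4 A, 1/2 B, 1/4 AB.
So P(type B) = 1/2 per child.
All 3 independent: (1/2)^3 = 1/8.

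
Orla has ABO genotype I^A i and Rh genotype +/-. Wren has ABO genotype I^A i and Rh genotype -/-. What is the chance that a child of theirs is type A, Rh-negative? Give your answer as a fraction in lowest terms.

3/8

ABO cross I^A i × I^A i → offspring phenotypes: 1/4 O, 3/4 A.
Rh cross +/- × -/- → 1/2 Rh+, 1/2 Rh-.
Independent loci: P(type A, Rh-negative) = 3/4 × 1/2 = 3/8.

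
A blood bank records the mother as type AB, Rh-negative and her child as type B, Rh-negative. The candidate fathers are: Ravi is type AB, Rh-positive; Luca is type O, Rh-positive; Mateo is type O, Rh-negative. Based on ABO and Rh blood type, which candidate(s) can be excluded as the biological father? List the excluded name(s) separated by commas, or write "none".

A candidate is excluded only if no genotype consistent with his phenotype could produce a type B, Rh-negative child with a type AB, Rh-negative mother.
Every candidate has at least one consistent genotype combination, so none can be excluded.

none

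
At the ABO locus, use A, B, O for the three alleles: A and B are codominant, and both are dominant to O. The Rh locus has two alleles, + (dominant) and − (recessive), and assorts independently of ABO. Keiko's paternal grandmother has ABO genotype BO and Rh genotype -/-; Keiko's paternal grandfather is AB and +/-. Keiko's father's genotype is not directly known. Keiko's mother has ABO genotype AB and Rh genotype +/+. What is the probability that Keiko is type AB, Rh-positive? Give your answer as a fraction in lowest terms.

3/8

Keiko's father's ABO genotype from BO × AB: 1/4 AB, 1/4 AO, 1/4 BB, 1/4 BO.
Crossing each possibility with the mother AB and summing P(type AB): 1/4·1/2 + 1/4·1/4 + 1/4·1/2 + 1/4·1/4 = 3/8.
Similarly for Rh via the father's Rh distribution: P(Rh+) = 1.
Independent loci: 3/8 × 1 = 3/8.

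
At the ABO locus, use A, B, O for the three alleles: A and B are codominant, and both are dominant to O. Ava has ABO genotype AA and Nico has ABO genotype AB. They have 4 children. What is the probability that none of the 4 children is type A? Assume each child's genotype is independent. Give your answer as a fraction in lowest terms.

1/16

ABO cross AA × AB → 1/2 A, 1/2 AB.
So P(type A) = 1/2 per child.
P(not type A) = 1/2 for one child; (1/2)^4 = 1/16.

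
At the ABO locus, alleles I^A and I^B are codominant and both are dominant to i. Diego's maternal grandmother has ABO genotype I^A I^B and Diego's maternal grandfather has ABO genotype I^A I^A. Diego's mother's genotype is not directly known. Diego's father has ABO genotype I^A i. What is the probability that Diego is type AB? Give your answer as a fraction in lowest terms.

1/8

Diego's mother's ABO genotype from I^A I^B × I^A I^A: 1/2 I^A I^A, 1/2 I^A I^B.
Crossing each possibility with the father I^A i and summing P(type AB): 1/2·0 + 1/2·1/4 = 1/8.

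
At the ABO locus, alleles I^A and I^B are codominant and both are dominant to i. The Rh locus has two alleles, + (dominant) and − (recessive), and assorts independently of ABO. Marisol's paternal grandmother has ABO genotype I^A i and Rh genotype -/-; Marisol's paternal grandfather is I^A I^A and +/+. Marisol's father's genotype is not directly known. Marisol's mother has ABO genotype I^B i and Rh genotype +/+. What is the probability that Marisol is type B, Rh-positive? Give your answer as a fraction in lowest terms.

Marisol's father's ABO genotype from I^A i × I^A I^A: 1/2 I^A I^A, 1/2 I^A i.
Crossing each possibility with the mother I^B i and summing P(type B): 1/2·0 + 1/2·1/4 = 1/8.
Similarly for Rh via the father's Rh distribution: P(Rh+) = 1.
Independent loci: 1/8 × 1 = 1/8.

1/8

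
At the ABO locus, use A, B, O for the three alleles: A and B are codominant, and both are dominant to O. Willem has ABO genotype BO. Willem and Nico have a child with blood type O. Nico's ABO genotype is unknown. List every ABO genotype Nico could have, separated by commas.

AO, BO, OO

For each candidate genotype of Nico, check whether crossing it with BO can produce every observed child phenotype.
  AA → possible child types {A, AB} ✗
  AB → possible child types {A, B, AB} ✗
  AO → possible child types {O, A, B, AB} ✓
  BB → possible child types {B} ✗
  BO → possible child types {O, B} ✓
  OO → possible child types {O, B} ✓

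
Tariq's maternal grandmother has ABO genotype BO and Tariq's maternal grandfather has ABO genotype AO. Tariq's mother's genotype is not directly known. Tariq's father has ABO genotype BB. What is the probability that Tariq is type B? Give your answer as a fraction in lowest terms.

Tariq's mother's ABO genotype from BO × AO: 1/4 AB, 1/4 AO, 1/4 BO, 1/4 OO.
Crossing each possibility with the father BB and summing P(type B): 1/4·1/2 + 1/4·1/2 + 1/4·1 + 1/4·1 = 3/4.

3/4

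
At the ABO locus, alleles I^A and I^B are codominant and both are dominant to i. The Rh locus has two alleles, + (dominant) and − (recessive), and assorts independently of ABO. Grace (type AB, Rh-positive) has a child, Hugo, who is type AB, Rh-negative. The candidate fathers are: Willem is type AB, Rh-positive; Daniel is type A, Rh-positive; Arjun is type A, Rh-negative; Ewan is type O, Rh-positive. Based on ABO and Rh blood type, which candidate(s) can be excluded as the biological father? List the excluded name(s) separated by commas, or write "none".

Ewan

A candidate is excluded only if no genotype consistent with his phenotype could produce a type AB, Rh-negative child with a type AB, Rh-positive mother.
Ewan (type O, Rh+): no genotype consistent with that phenotype can produce a type-AB Rh- child with a type-AB mother.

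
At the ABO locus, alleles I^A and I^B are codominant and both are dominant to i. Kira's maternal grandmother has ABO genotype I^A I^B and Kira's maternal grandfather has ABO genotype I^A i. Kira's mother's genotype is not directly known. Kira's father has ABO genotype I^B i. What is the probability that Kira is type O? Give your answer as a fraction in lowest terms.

1/8

Kira's mother's ABO genotype from I^A I^B × I^A i: 1/4 I^A I^A, 1/4 I^A I^B, 1/4 I^A i, 1/4 I^B i.
Crossing each possibility with the father I^B i and summing P(type O): 1/4·0 + 1/4·0 + 1/4·1/4 + 1/4·1/4 = 1/8.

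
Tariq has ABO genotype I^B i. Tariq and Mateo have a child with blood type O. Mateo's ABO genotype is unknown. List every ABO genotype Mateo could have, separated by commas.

I^A i, I^B i, i i

For each candidate genotype of Mateo, check whether crossing it with I^B i can produce every observed child phenotype.
  I^A I^A → possible child types {A, AB} ✗
  I^A I^B → possible child types {A, B, AB} ✗
  I^A i → possible child types {O, A, B, AB} ✓
  I^B I^B → possible child types {B} ✗
  I^B i → possible child types {O, B} ✓
  i i → possible child types {O, B} ✓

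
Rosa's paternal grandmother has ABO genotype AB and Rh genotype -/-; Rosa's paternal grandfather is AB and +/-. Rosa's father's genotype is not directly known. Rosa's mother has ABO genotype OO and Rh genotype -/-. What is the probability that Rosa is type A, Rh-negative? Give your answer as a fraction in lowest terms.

3/8

Rosa's father's ABO genotype from AB × AB: 1/4 AA, 1/2 AB, 1/4 BB.
Crossing each possibility with the mother OO and summing P(type A): 1/4·1 + 1/2·1/2 + 1/4·0 = 1/2.
Similarly for Rh via the father's Rh distribution: P(Rh-) = 3/4.
Independent loci: 1/2 × 3/4 = 3/8.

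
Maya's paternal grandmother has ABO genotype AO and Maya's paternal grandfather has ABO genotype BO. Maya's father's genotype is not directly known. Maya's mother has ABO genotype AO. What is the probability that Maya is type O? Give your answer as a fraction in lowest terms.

Maya's father's ABO genotype from AO × BO: 1/4 AB, 1/4 AO, 1/4 BO, 1/4 OO.
Crossing each possibility with the mother AO and summing P(type O): 1/4·0 + 1/4·1/4 + 1/4·1/4 + 1/4·1/2 = 1/4.

1/4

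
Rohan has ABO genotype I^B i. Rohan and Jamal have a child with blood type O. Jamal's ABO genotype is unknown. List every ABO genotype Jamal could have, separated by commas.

For each candidate genotype of Jamal, check whether crossing it with I^B i can produce every observed child phenotype.
  I^A I^A → possible child types {A, AB} ✗
  I^A I^B → possible child types {A, B, AB} ✗
  I^A i → possible child types {O, A, B, AB} ✓
  I^B I^B → possible child types {B} ✗
  I^B i → possible child types {O, B} ✓
  i i → possible child types {O, B} ✓

I^A i, I^B i, i i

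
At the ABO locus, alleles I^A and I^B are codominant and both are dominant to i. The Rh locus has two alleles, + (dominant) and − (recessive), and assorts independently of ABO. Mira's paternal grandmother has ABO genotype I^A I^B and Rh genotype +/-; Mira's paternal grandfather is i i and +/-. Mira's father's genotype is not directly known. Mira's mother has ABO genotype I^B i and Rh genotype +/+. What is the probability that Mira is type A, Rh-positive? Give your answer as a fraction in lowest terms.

1/8

Mira's father's ABO genotype from I^A I^B × i i: 1/2 I^A i, 1/2 I^B i.
Crossing each possibility with the mother I^B i and summing P(type A): 1/2·1/4 + 1/2·0 = 1/8.
Similarly for Rh via the father's Rh distribution: P(Rh+) = 1.
Independent loci: 1/8 × 1 = 1/8.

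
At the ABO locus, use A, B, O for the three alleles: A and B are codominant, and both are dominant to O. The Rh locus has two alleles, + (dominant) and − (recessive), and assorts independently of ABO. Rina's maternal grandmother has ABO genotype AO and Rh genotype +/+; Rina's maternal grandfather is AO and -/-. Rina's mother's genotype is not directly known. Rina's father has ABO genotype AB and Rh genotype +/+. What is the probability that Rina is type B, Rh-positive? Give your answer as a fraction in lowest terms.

1/4

Rina's mother's ABO genotype from AO × AO: 1/4 AA, 1/2 AO, 1/4 OO.
Crossing each possibility with the father AB and summing P(type B): 1/4·0 + 1/2·1/4 + 1/4·1/2 = 1/4.
Similarly for Rh via the mother's Rh distribution: P(Rh+) = 1.
Independent loci: 1/4 × 1 = 1/4.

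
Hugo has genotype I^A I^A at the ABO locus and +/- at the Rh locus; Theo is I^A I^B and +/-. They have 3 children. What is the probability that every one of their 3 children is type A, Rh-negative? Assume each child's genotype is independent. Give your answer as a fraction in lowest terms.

1/512

ABO cross I^A I^A × I^A I^B → 1/2 A, 1/2 AB.
Rh cross +/- × +/- → 3/4 Rh+, 1/4 Rh-; so P(type A, Rh-negative) = 1/2 × 1/4 = 1/8 per child.
All 3 independent: (1/8)^3 = 1/512.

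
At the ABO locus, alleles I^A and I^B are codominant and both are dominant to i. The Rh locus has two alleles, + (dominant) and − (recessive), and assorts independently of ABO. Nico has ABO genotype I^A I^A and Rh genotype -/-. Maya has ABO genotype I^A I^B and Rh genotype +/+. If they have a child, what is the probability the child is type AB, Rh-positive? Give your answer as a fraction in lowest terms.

1/2

ABO cross I^A I^A × I^A I^B → offspring phenotypes: 1/2 A, 1/2 AB.
Rh cross -/- × +/+ → 1 Rh+.
Independent loci: P(type AB, Rh-positive) = 1/2 × 1 = 1/2.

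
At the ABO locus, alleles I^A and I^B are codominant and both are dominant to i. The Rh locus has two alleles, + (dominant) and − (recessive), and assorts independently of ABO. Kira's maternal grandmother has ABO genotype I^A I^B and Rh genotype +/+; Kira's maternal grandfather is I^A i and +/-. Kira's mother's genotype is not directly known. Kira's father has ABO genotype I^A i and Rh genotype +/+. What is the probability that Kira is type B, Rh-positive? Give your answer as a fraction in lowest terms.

Kira's mother's ABO genotype from I^A I^B × I^A i: 1/4 I^A I^A, 1/4 I^A I^B, 1/4 I^A i, 1/4 I^B i.
Crossing each possibility with the father I^A i and summing P(type B): 1/4·0 + 1/4·1/4 + 1/4·0 + 1/4·1/4 = 1/8.
Similarly for Rh via the mother's Rh distribution: P(Rh+) = 1.
Independent loci: 1/8 × 1 = 1/8.

1/8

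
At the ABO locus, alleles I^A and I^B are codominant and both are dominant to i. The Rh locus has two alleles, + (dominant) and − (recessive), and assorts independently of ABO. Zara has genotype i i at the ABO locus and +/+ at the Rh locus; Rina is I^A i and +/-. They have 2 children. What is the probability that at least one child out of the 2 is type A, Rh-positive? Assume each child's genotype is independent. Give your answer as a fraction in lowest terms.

ABO cross i i × I^A i → 1/2 O, 1/2 A.
Rh cross +/+ × +/- → 1 Rh+; so P(type A, Rh-positive) = 1/2 × 1 = 1/2 per child.
P(none) = (1/2)^2 = 1/4; P(at least one) = 1 − 1/4 = 3/4.

3/4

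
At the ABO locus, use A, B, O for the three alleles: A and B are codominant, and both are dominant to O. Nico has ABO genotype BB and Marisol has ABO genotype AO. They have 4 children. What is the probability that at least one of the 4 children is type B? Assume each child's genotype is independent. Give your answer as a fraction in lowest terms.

ABO cross BB × AO → 1/2 B, 1/2 AB.
So P(type B) = 1/2 per child.
P(none) = (1/2)^4 = 1/16; P(at least one) = 1 − 1/16 = 15/16.

15/16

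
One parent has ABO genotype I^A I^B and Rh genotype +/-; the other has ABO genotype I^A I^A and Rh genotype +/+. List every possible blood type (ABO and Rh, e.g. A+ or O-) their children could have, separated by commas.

Gametes from I^A I^B × I^A I^A give offspring ABO genotypes I^A I^A, I^A I^B, i.e. phenotypes A, AB.
Rh cross +/- × +/+ → phenotypes Rh+.
Combining independently: A+, AB+.

A+, AB+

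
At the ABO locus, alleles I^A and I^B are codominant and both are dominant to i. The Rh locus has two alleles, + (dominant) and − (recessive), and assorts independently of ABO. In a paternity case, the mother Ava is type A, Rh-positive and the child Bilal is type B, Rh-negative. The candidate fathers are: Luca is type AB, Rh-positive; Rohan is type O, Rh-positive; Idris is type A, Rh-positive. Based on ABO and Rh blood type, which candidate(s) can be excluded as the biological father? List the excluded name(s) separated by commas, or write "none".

Rohan, Idris

A candidate is excluded only if no genotype consistent with his phenotype could produce a type B, Rh-negative child with a type A, Rh-positive mother.
Rohan (type O, Rh+): no genotype consistent with that phenotype can produce a type-B Rh- child with a type-A mother.
Idris (type A, Rh+): no genotype consistent with that phenotype can produce a type-B Rh- child with a type-A mother.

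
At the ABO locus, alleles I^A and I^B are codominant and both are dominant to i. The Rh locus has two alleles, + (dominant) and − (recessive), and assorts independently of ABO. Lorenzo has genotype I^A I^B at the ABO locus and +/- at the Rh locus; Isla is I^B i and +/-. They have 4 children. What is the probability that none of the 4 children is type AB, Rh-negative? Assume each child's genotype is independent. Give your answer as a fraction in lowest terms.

ABO cross I^A I^B × I^B i → 1/4 A, 1/2 B, 1/4 AB.
Rh cross +/- × +/- → 3/4 Rh+, 1/4 Rh-; so P(type AB, Rh-negative) = 1/4 × 1/4 = 1/16 per child.
P(not type AB, Rh-negative) = 15/16 for one child; (15/16)^4 = 50625/65536.

50625/65536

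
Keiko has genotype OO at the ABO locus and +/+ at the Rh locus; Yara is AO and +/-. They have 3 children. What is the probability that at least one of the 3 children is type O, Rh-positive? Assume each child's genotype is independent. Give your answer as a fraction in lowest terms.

7/8

ABO cross OO × AO → 1/2 O, 1/2 A.
Rh cross +/+ × +/- → 1 Rh+; so P(type O, Rh-positive) = 1/2 × 1 = 1/2 per child.
P(none) = (1/2)^3 = 1/8; P(at least one) = 1 − 1/8 = 7/8.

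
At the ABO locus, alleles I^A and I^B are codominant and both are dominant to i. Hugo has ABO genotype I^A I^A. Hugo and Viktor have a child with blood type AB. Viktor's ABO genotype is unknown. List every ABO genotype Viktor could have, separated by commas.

I^A I^B, I^B I^B, I^B i

For each candidate genotype of Viktor, check whether crossing it with I^A I^A can produce every observed child phenotype.
  I^A I^A → possible child types {A} ✗
  I^A I^B → possible child types {A, AB} ✓
  I^A i → possible child types {A} ✗
  I^B I^B → possible child types {AB} ✓
  I^B i → possible child types {A, AB} ✓
  i i → possible child types {A} ✗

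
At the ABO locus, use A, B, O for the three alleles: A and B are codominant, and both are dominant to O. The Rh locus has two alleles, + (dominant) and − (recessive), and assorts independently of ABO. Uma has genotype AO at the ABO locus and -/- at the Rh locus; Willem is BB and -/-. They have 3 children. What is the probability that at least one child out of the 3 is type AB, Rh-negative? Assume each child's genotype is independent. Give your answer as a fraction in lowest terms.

ABO cross AO × BB → 1/2 B, 1/2 AB.
Rh cross -/- × -/- → 1 Rh-; so P(type AB, Rh-negative) = 1/2 × 1 = 1/2 per child.
P(none) = (1/2)^3 = 1/8; P(at least one) = 1 − 1/8 = 7/8.

7/8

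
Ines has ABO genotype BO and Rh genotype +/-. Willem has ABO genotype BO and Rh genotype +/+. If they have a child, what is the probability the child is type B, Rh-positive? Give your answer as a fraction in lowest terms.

ABO cross BO × BO → offspring phenotypes: 1/4 O, 3/4 B.
Rh cross +/- × +/+ → 1 Rh+.
Independent loci: P(type B, Rh-positive) = 3/4 × 1 = 3/4.

3/4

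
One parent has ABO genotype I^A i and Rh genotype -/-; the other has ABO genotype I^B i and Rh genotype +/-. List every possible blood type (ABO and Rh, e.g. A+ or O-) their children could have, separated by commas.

Gametes from I^A i × I^B i give offspring ABO genotypes I^A I^B, I^A i, I^B i, i i, i.e. phenotypes O, A, B, AB.
Rh cross -/- × +/- → phenotypes Rh+, Rh-.
Combining independently: O+, O-, A+, A-, B+, B-, AB+, AB-.

O+, O-, A+, A-, B+, B-, AB+, AB-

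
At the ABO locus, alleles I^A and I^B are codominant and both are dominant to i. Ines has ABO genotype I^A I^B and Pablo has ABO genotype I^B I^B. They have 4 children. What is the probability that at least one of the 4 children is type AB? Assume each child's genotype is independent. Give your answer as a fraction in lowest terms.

ABO cross I^A I^B × I^B I^B → 1/2 B, 1/2 AB.
So P(type AB) = 1/2 per child.
P(none) = (1/2)^4 = 1/16; P(at least one) = 1 − 1/16 = 15/16.

15/16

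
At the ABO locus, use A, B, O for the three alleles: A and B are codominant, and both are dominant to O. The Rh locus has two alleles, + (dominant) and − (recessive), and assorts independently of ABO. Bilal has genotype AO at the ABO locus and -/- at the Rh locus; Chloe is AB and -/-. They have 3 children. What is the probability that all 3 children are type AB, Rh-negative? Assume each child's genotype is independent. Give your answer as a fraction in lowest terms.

1/64

ABO cross AO × AB → 1/2 A, 1/4 B, 1/4 AB.
Rh cross -/- × -/- → 1 Rh-; so P(type AB, Rh-negative) = 1/4 × 1 = 1/4 per child.
All 3 independent: (1/4)^3 = 1/64.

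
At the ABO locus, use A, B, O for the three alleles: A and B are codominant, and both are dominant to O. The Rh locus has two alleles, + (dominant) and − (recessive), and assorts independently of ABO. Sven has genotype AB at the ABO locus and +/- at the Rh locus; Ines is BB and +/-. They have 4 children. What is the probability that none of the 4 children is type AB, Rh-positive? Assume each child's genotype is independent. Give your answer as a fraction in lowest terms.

625/4096

ABO cross AB × BB → 1/2 B, 1/2 AB.
Rh cross +/- × +/- → 3/4 Rh+, 1/4 Rh-; so P(type AB, Rh-positive) = 1/2 × 3/4 = 3/8 per child.
P(not type AB, Rh-positive) = 5/8 for one child; (5/8)^4 = 625/4096.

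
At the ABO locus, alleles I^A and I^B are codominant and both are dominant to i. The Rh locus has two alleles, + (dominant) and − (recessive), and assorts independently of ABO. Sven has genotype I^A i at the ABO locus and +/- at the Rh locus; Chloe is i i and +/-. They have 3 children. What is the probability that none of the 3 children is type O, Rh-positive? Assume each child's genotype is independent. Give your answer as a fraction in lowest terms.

125/512

ABO cross I^A i × i i → 1/2 O, 1/2 A.
Rh cross +/- × +/- → 3/4 Rh+, 1/4 Rh-; so P(type O, Rh-positive) = 1/2 × 3/4 = 3/8 per child.
P(not type O, Rh-positive) = 5/8 for one child; (5/8)^3 = 125/512.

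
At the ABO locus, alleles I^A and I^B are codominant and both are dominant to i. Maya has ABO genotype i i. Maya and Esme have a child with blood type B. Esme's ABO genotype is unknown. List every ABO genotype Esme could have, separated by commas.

For each candidate genotype of Esme, check whether crossing it with i i can produce every observed child phenotype.
  I^A I^A → possible child types {A} ✗
  I^A I^B → possible child types {A, B} ✓
  I^A i → possible child types {O, A} ✗
  I^B I^B → possible child types {B} ✓
  I^B i → possible child types {O, B} ✓
  i i → possible child types {O} ✗

I^A I^B, I^B I^B, I^B i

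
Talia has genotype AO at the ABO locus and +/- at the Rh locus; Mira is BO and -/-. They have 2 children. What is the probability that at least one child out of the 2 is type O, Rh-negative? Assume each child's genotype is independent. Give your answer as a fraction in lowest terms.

15/64

ABO cross AO × BO → 1/4 O, 1/4 A, 1/4 B, 1/4 AB.
Rh cross +/- × -/- → 1/2 Rh+, 1/2 Rh-; so P(type O, Rh-negative) = 1/4 × 1/2 = 1/8 per child.
P(none) = (7/8)^2 = 49/64; P(at least one) = 1 − 49/64 = 15/64.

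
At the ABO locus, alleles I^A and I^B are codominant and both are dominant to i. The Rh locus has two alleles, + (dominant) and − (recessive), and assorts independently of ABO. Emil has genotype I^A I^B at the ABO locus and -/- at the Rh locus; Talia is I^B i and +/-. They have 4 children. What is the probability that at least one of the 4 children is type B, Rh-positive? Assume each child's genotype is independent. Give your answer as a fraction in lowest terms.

175/256

ABO cross I^A I^B × I^B i → 1/4 A, 1/2 B, 1/4 AB.
Rh cross -/- × +/- → 1/2 Rh+, 1/2 Rh-; so P(type B, Rh-positive) = 1/2 × 1/2 = 1/4 per child.
P(none) = (3/4)^4 = 81/256; P(at least one) = 1 − 81/256 = 175/256.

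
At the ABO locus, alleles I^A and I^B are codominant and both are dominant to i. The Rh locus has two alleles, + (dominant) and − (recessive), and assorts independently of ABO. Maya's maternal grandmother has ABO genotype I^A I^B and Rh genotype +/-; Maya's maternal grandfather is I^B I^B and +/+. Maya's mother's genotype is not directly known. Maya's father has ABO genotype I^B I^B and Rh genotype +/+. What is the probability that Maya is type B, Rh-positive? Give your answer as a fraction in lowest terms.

3/4

Maya's mother's ABO genotype from I^A I^B × I^B I^B: 1/2 I^A I^B, 1/2 I^B I^B.
Crossing each possibility with the father I^B I^B and summing P(type B): 1/2·1/2 + 1/2·1 = 3/4.
Similarly for Rh via the mother's Rh distribution: P(Rh+) = 1.
Independent loci: 3/4 × 1 = 3/4.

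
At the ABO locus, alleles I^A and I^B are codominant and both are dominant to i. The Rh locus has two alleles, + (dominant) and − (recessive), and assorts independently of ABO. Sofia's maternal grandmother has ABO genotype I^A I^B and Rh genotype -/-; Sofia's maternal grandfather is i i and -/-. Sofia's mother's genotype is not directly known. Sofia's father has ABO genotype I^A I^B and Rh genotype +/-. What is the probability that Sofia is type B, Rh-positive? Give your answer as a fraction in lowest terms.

3/16

Sofia's mother's ABO genotype from I^A I^B × i i: 1/2 I^A i, 1/2 I^B i.
Crossing each possibility with the father I^A I^B and summing P(type B): 1/2·1/4 + 1/2·1/2 = 3/8.
Similarly for Rh via the mother's Rh distribution: P(Rh+) = 1/2.
Independent loci: 3/8 × 1/2 = 3/16.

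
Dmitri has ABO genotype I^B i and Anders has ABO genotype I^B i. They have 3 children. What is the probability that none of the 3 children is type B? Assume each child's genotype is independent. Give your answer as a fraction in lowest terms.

ABO cross I^B i × I^B i → 1/4 O, 3/4 B.
So P(type B) = 3/4 per child.
P(not type B) = 1/4 for one child; (1/4)^3 = 1/64.

1/64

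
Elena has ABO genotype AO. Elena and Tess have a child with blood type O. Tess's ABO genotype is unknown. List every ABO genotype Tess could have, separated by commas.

AO, BO, OO

For each candidate genotype of Tess, check whether crossing it with AO can produce every observed child phenotype.
  AA → possible child types {A} ✗
  AB → possible child types {A, B, AB} ✗
  AO → possible child types {O, A} ✓
  BB → possible child types {B, AB} ✗
  BO → possible child types {O, A, B, AB} ✓
  OO → possible child types {O, A} ✓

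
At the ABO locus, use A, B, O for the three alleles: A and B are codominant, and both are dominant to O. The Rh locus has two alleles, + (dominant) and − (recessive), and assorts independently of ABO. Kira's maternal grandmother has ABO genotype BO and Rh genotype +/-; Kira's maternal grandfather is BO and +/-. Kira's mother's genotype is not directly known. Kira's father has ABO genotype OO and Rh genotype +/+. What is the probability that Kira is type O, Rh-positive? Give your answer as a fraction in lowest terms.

Kira's mother's ABO genotype from BO × BO: 1/4 BB, 1/2 BO, 1/4 OO.
Crossing each possibility with the father OO and summing P(type O): 1/4·0 + 1/2·1/2 + 1/4·1 = 1/2.
Similarly for Rh via the mother's Rh distribution: P(Rh+) = 1.
Independent loci: 1/2 × 1 = 1/2.

1/2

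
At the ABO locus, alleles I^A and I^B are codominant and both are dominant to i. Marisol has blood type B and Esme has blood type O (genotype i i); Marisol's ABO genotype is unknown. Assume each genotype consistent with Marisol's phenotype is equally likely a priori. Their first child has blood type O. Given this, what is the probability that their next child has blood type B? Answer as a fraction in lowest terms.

1/2

Possible genotypes: Marisol ∈ {I^B I^B, I^B i}; Esme ∈ {i i}.
Weight each parental genotype pair by prior × P(type-O child):
  I^B i × i i: posterior weight 1; P(next child type B) = 1/2.
Weighted sum = 1/2.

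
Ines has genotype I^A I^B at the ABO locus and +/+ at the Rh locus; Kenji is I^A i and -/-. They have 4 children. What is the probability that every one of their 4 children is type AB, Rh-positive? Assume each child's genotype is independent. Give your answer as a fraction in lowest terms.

ABO cross I^A I^B × I^A i → 1/2 A, 1/4 B, 1/4 AB.
Rh cross +/+ × -/- → 1 Rh+; so P(type AB, Rh-positive) = 1/4 × 1 = 1/4 per child.
All 4 independent: (1/4)^4 = 1/256.

1/256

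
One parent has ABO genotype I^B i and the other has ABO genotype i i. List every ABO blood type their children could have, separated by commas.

Gametes from I^B i × i i give offspring ABO genotypes I^B i, i i, i.e. phenotypes O, B.

O, B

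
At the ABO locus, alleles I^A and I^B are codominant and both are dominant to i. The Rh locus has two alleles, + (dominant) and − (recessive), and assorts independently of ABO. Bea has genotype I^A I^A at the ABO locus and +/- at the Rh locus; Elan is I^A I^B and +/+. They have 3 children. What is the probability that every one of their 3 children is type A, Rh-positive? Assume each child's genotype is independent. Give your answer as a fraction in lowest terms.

1/8

ABO cross I^A I^A × I^A I^B → 1/2 A, 1/2 AB.
Rh cross +/- × +/+ → 1 Rh+; so P(type A, Rh-positive) = 1/2 × 1 = 1/2 per child.
All 3 independent: (1/2)^3 = 1/8.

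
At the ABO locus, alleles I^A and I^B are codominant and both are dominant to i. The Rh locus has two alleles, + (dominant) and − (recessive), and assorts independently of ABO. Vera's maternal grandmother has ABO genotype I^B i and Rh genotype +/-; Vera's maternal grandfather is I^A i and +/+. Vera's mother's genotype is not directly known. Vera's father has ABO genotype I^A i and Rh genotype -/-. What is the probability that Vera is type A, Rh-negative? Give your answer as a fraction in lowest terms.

1/8

Vera's mother's ABO genotype from I^B i × I^A i: 1/4 I^A I^B, 1/4 I^A i, 1/4 I^B i, 1/4 i i.
Crossing each possibility with the father I^A i and summing P(type A): 1/4·1/2 + 1/4·3/4 + 1/4·1/4 + 1/4·1/2 = 1/2.
Similarly for Rh via the mother's Rh distribution: P(Rh-) = 1/4.
Independent loci: 1/2 × 1/4 = 1/8.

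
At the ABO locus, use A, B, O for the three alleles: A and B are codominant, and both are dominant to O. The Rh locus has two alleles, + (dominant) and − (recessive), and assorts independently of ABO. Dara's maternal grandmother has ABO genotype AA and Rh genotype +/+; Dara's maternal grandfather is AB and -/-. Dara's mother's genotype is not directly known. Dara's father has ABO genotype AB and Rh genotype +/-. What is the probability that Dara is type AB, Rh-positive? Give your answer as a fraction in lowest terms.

3/8

Dara's mother's ABO genotype from AA × AB: 1/2 AA, 1/2 AB.
Crossing each possibility with the father AB and summing P(type AB): 1/2·1/2 + 1/2·1/2 = 1/2.
Similarly for Rh via the mother's Rh distribution: P(Rh+) = 3/4.
Independent loci: 1/2 × 3/4 = 3/8.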